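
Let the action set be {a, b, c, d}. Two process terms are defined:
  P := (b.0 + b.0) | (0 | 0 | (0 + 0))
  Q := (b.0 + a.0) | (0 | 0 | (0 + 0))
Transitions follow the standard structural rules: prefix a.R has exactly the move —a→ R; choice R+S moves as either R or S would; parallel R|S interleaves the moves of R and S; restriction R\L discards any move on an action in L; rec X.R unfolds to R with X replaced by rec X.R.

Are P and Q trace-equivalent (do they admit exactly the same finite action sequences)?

Reachable graph of P (2 states):
  m0 = (b.0 + b.0) | (0 | 0 | (0 + 0)) → -b-> m1
  m1 = 0 | (0 | 0 | (0 + 0)) → ·
Reachable graph of Q (2 states):
  n0 = (b.0 + a.0) | (0 | 0 | (0 + 0)) → -a-> n1, -b-> n1
  n1 = 0 | (0 | 0 | (0 + 0)) → ·
Run σ = ⟨a⟩ on Q: start {n0}
  step 1 (a): {n1}
  — Q admits the full trace.
Run σ = ⟨a⟩ on P: start {m0}
  step 1 (a): no successor for P

NO — witness ⟨a⟩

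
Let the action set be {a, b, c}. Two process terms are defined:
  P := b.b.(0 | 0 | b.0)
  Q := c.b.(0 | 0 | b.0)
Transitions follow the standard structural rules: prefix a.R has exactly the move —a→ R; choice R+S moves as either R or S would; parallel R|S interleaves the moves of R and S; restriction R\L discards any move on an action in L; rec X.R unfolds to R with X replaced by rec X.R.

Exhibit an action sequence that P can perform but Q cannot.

P's transition system — 4 states:
  s0 = b.b.(0 | 0 | b.0) | —b→ s1
  s1 = b.(0 | 0 | b.0) | —b→ s2
  s2 = 0 | 0 | b.0 | —b→ s3
  s3 = 0 | 0 | 0 | stopped
Q's transition system — 4 states:
  t0 = c.b.(0 | 0 | b.0) | —c→ t1
  t1 = b.(0 | 0 | b.0) | —b→ t2
  t2 = 0 | 0 | b.0 | —b→ t3
  t3 = 0 | 0 | 0 | stopped
Trace ⟨b⟩ through P, begin at {s0}:
  [1] b ⇒ {s1}
  ✓ P
Trace ⟨b⟩ through Q, begin at {t0}:
  [1] b ⇒ ∅  — Q cannot continue

b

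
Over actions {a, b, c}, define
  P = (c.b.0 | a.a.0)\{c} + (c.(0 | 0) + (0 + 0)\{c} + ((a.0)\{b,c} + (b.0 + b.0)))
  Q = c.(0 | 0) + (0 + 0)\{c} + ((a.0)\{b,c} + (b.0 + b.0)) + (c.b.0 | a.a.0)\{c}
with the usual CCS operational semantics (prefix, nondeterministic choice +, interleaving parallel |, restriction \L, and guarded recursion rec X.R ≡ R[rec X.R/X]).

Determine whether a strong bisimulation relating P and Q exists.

YES

LTS(P): 6 reachable states
  m0 = (c.b.0 | a.a.0)\{c} + (c.(0 | 0) + (0 + 0)\{c} + ((a.0)\{b,c} + (b.0 + b.0))) → --a--▸ m1, --a--▸ m2, --b--▸ m3, --c--▸ m4
  m1 = (c.b.0 | a.0)\{c} → --a--▸ m5
  m2 = 0\{b,c} → (no moves)
  m3 = 0 → (no moves)
  m4 = 0 | 0 → (no moves)
  m5 = (c.b.0 | 0)\{c} → (no moves)
LTS(Q): 6 reachable states
  n0 = c.(0 | 0) + (0 + 0)\{c} + ((a.0)\{b,c} + (b.0 + b.0)) + (c.b.0 | a.a.0)\{c} → --a--▸ n1, --a--▸ n2, --b--▸ n3, --c--▸ n4
  n1 = (c.b.0 | a.0)\{c} → --a--▸ n5
  n2 = 0\{b,c} → (no moves)
  n3 = 0 → (no moves)
  n4 = 0 | 0 → (no moves)
  n5 = (c.b.0 | 0)\{c} → (no moves)
Bisimilarity quotient blocks:
  B0 = {m0, n0}
  B1 = {m2, m3, m4, m5, n2, n3, n4, n5}
  B2 = {m1, n1}
m0 ∈ B0, n0 ∈ B0 → same block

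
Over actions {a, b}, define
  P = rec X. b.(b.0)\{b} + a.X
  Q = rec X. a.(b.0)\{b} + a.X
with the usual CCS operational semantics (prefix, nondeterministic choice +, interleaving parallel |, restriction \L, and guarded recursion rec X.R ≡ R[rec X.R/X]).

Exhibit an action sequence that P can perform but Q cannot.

Reachable graph of P (2 states):
  p0 = rec X. b.(b.0)\{b} + a.X ⊢ =a=> p0, =b=> p1
  p1 = (b.0)\{b} ⊢ ·
Reachable graph of Q (2 states):
  q0 = rec X. a.(b.0)\{b} + a.X ⊢ =a=> q0, =a=> q1
  q1 = (b.0)\{b} ⊢ ·
Executing b from P (initial set {p0}):
  step 1 (b): {p1}
  P completes σ.
Executing b from Q (initial set {q0}):
  step 1 (b): ∅  — Q cannot continue

b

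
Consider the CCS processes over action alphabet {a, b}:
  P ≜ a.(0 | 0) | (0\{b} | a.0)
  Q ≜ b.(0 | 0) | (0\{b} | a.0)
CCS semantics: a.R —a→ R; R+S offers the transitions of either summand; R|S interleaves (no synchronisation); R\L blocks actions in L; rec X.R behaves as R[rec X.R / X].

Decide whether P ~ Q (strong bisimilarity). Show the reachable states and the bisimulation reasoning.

P ≁ Q

LTS(P): 4 reachable states
  m0 = a.(0 | 0) | (0\{b} | a.0) has moves -a-> m1, -a-> m2
  m1 = 0 | 0 | (0\{b} | a.0) has moves -a-> m3
  m2 = a.(0 | 0) | (0\{b} | 0) has moves -a-> m3
  m3 = 0 | 0 | (0\{b} | 0) has moves ∅
LTS(Q): 4 reachable states
  n0 = b.(0 | 0) | (0\{b} | a.0) has moves -a-> n1, -b-> n2
  n1 = b.(0 | 0) | (0\{b} | 0) has moves -b-> n3
  n2 = 0 | 0 | (0\{b} | a.0) has moves -a-> n3
  n3 = 0 | 0 | (0\{b} | 0) has moves ∅
Partition-refinement fixed point:
  B0 = {m0}
  B1 = {m1, m2, n2}
  B2 = {m3, n3}
  B3 = {n0}
  B4 = {n1}
m0 ∈ B0, n0 ∈ B3 → different blocks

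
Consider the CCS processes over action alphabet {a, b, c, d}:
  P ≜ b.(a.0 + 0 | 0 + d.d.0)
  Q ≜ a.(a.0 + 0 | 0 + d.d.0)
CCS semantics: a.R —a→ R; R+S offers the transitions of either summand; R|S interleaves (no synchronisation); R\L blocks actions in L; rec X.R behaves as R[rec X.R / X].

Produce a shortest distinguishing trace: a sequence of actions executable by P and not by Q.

b

Reachable graph of P (4 states):
  p0 = b.(a.0 + 0 | 0 + d.d.0) → =b=> p1
  p1 = a.0 + 0 | 0 + d.d.0 → =a=> p2, =d=> p3
  p2 = 0 → ·
  p3 = d.0 → =d=> p2
Reachable graph of Q (4 states):
  q0 = a.(a.0 + 0 | 0 + d.d.0) → =a=> q1
  q1 = a.0 + 0 | 0 + d.d.0 → =a=> q2, =d=> q3
  q2 = 0 → ·
  q3 = d.0 → =d=> q2
Trace ⟨b⟩ through P, begin at {p0}:
  after b @ step 1: {p1}
  ✓ P
Trace ⟨b⟩ through Q, begin at {q0}:
  after b @ step 1: no successor for Q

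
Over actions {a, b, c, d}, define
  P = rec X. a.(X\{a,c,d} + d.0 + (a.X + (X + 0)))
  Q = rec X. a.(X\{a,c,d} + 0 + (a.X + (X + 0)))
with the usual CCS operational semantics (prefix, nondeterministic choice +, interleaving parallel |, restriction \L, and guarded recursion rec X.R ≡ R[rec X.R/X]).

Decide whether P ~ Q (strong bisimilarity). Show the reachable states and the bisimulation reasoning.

Reachable graph of P (3 states):
  m0 = rec X. a.(X\{a,c,d} + d.0 + (a.X + (X + 0))) :: —a→ m1
  m1 = (rec X. a.(X\{a,c,d} + d.0 + (a.X + (X + 0))))\{a,c,d} + d.0 + (a.(rec X. a.(X\{a,c,d} + d.0 + (a.X + (X + 0)))) + ((rec X. a.(X\{a,c,d} + d.0 + (a.X + (X + 0)))) + 0)) :: —a→ m0, —a→ m1, —d→ m2
  m2 = 0 :: deadlocked
Reachable graph of Q (2 states):
  n0 = rec X. a.(X\{a,c,d} + 0 + (a.X + (X + 0))) :: —a→ n1
  n1 = (rec X. a.(X\{a,c,d} + 0 + (a.X + (X + 0))))\{a,c,d} + 0 + (a.(rec X. a.(X\{a,c,d} + 0 + (a.X + (X + 0)))) + ((rec X. a.(X\{a,c,d} + 0 + (a.X + (X + 0)))) + 0)) :: —a→ n0, —a→ n1
Coarsest stable partition (strong bisimilarity classes):
  B0 = {m0}
  B1 = {m1}
  B2 = {m2}
  B3 = {n0, n1}
m0 ∈ B0, n0 ∈ B3 → different blocks

NO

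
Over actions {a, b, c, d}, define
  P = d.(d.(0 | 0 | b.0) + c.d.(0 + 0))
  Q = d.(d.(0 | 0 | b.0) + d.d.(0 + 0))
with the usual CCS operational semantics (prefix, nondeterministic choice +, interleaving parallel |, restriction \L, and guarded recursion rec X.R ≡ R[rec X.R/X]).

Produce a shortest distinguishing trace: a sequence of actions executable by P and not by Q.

dc

Reachable graph of P (6 states):
  u0 = d.(d.(0 | 0 | b.0) + c.d.(0 + 0)) :: ··d··> u1
  u1 = d.(0 | 0 | b.0) + c.d.(0 + 0) :: ··c··> u2, ··d··> u3
  u2 = d.(0 + 0) :: ··d··> u4
  u3 = 0 | 0 | b.0 :: ··b··> u5
  u4 = 0 + 0 :: deadlocked
  u5 = 0 | 0 | 0 :: deadlocked
Reachable graph of Q (6 states):
  v0 = d.(d.(0 | 0 | b.0) + d.d.(0 + 0)) :: ··d··> v1
  v1 = d.(0 | 0 | b.0) + d.d.(0 + 0) :: ··d··> v2, ··d··> v3
  v2 = 0 | 0 | b.0 :: ··b··> v4
  v3 = d.(0 + 0) :: ··d··> v5
  v4 = 0 | 0 | 0 :: deadlocked
  v5 = 0 + 0 :: deadlocked
Executing dc from P (initial set {u0}):
  step 1 (d): {u1}
  step 2 (c): {u2}
  ✓ P
Executing dc from Q (initial set {v0}):
  step 1 (d): {v1}
  step 2 (c): ∅ (Q stuck)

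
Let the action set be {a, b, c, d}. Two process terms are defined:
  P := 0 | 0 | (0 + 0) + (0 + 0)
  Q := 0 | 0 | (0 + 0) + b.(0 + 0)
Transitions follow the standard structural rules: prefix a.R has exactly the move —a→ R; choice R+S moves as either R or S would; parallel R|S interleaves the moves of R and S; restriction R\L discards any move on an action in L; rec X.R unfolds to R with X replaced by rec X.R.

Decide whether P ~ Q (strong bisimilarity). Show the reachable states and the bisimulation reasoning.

not bisimilar

LTS(P): 1 reachable states
  s0 = 0 | 0 | (0 + 0) + (0 + 0) :: ·
LTS(Q): 2 reachable states
  t0 = 0 | 0 | (0 + 0) + b.(0 + 0) :: -b-> t1
  t1 = 0 + 0 :: ·
Partition-refinement fixed point:
  B0 = {s0, t1}
  B1 = {t0}
s0 ∈ B0, t0 ∈ B1 → different blocks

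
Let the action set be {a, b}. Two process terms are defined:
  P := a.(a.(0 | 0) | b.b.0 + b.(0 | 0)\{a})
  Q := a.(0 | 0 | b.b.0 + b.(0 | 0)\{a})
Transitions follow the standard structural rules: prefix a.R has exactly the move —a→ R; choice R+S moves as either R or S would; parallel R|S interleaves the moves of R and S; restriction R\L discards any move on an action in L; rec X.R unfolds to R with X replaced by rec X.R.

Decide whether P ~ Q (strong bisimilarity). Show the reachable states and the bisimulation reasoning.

P ≁ Q

P's transition system — 8 states:
  u0 = a.(a.(0 | 0) | b.b.0 + b.(0 | 0)\{a}) :: --a--▸ u1
  u1 = a.(0 | 0) | b.b.0 + b.(0 | 0)\{a} :: --a--▸ u2, --b--▸ u3, --b--▸ u4
  u2 = 0 | 0 | b.b.0 :: --b--▸ u5
  u3 = (0 | 0)\{a} :: (no moves)
  u4 = a.(0 | 0) | b.0 :: --a--▸ u5, --b--▸ u6
  u5 = 0 | 0 | b.0 :: --b--▸ u7
  u6 = a.(0 | 0) | 0 :: --a--▸ u7
  u7 = 0 | 0 | 0 :: (no moves)
Q's transition system — 5 states:
  v0 = a.(0 | 0 | b.b.0 + b.(0 | 0)\{a}) :: --a--▸ v1
  v1 = 0 | 0 | b.b.0 + b.(0 | 0)\{a} :: --b--▸ v2, --b--▸ v3
  v2 = (0 | 0)\{a} :: (no moves)
  v3 = 0 | 0 | b.0 :: --b--▸ v4
  v4 = 0 | 0 | 0 :: (no moves)
Partition-refinement fixed point:
  B0 = {u0}
  B1 = {u1}
  B2 = {u3, u7, v2, v4}
  B3 = {u2}
  B4 = {u5, v3}
  B5 = {u4}
  B6 = {u6}
  B7 = {v0}
  B8 = {v1}
u0 ∈ B0, v0 ∈ B7 → different blocks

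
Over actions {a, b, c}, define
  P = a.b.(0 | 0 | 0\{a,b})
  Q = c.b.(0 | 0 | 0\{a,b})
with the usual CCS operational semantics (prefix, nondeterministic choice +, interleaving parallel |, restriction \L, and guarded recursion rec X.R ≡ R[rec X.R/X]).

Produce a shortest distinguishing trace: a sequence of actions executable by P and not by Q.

a

LTS(P): 3 reachable states
  p0 = a.b.(0 | 0 | 0\{a,b}) | ··a··> p1
  p1 = b.(0 | 0 | 0\{a,b}) | ··b··> p2
  p2 = 0 | 0 | 0\{a,b} | deadlocked
LTS(Q): 3 reachable states
  q0 = c.b.(0 | 0 | 0\{a,b}) | ··c··> q1
  q1 = b.(0 | 0 | 0\{a,b}) | ··b··> q2
  q2 = 0 | 0 | 0\{a,b} | deadlocked
Trace ⟨a⟩ through P, begin at {p0}:
  [1] a ⇒ {p1}
  P completes σ.
Trace ⟨a⟩ through Q, begin at {q0}:
  [1] a ⇒ no successor for Q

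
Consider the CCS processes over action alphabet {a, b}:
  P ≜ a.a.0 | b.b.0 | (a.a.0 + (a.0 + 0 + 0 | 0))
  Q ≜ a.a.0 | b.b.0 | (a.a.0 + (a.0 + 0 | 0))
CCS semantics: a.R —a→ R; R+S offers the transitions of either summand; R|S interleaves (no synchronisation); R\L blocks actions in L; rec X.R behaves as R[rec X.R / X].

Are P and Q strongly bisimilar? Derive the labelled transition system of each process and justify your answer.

P's transition system — 27 states:
  m0 = a.a.0 | b.b.0 | (a.a.0 + (a.0 + 0 + 0 | 0)) | =a=> m1, =a=> m2, =a=> m3, =b=> m4
  m1 = a.0 | b.b.0 | (a.a.0 + (a.0 + 0 + 0 | 0)) | =a=> m5, =a=> m6, =a=> m7, =b=> m8
  m2 = a.a.0 | b.b.0 | 0 | =a=> m6, =b=> m9
  m3 = a.a.0 | b.b.0 | a.0 | =a=> m2, =a=> m7, =b=> m10
  m4 = a.a.0 | b.0 | (a.a.0 + (a.0 + 0 + 0 | 0)) | =a=> m10, =a=> m8, =a=> m9, =b=> m11
  m5 = 0 | b.b.0 | (a.a.0 + (a.0 + 0 + 0 | 0)) | =a=> m12, =a=> m13, =b=> m14
  m6 = a.0 | b.b.0 | 0 | =a=> m12, =b=> m15
  m7 = a.0 | b.b.0 | a.0 | =a=> m13, =a=> m6, =b=> m16
  m8 = a.0 | b.0 | (a.a.0 + (a.0 + 0 + 0 | 0)) | =a=> m14, =a=> m15, =a=> m16, =b=> m17
  m9 = a.a.0 | b.0 | 0 | =a=> m15, =b=> m18
  m10 = a.a.0 | b.0 | a.0 | =a=> m16, =a=> m9, =b=> m19
  m11 = a.a.0 | 0 | (a.a.0 + (a.0 + 0 + 0 | 0)) | =a=> m17, =a=> m18, =a=> m19
  m12 = 0 | b.b.0 | 0 | =b=> m20
  m13 = 0 | b.b.0 | a.0 | =a=> m12, =b=> m21
  m14 = 0 | b.0 | (a.a.0 + (a.0 + 0 + 0 | 0)) | =a=> m20, =a=> m21, =b=> m22
  m15 = a.0 | b.0 | 0 | =a=> m20, =b=> m23
  m16 = a.0 | b.0 | a.0 | =a=> m15, =a=> m21, =b=> m24
  m17 = a.0 | 0 | (a.a.0 + (a.0 + 0 + 0 | 0)) | =a=> m22, =a=> m23, =a=> m24
  m18 = a.a.0 | 0 | 0 | =a=> m23
  m19 = a.a.0 | 0 | a.0 | =a=> m18, =a=> m24
  m20 = 0 | b.0 | 0 | =b=> m25
  m21 = 0 | b.0 | a.0 | =a=> m20, =b=> m26
  m22 = 0 | 0 | (a.a.0 + (a.0 + 0 + 0 | 0)) | =a=> m25, =a=> m26
  m23 = a.0 | 0 | 0 | =a=> m25
  m24 = a.0 | 0 | a.0 | =a=> m23, =a=> m26
  m25 = 0 | 0 | 0 | ∅
  m26 = 0 | 0 | a.0 | =a=> m25
Q's transition system — 27 states:
  n0 = a.a.0 | b.b.0 | (a.a.0 + (a.0 + 0 | 0)) | =a=> n1, =a=> n2, =a=> n3, =b=> n4
  n1 = a.0 | b.b.0 | (a.a.0 + (a.0 + 0 | 0)) | =a=> n5, =a=> n6, =a=> n7, =b=> n8
  n2 = a.a.0 | b.b.0 | 0 | =a=> n6, =b=> n9
  n3 = a.a.0 | b.b.0 | a.0 | =a=> n2, =a=> n7, =b=> n10
  n4 = a.a.0 | b.0 | (a.a.0 + (a.0 + 0 | 0)) | =a=> n10, =a=> n8, =a=> n9, =b=> n11
  n5 = 0 | b.b.0 | (a.a.0 + (a.0 + 0 | 0)) | =a=> n12, =a=> n13, =b=> n14
  n6 = a.0 | b.b.0 | 0 | =a=> n12, =b=> n15
  n7 = a.0 | b.b.0 | a.0 | =a=> n13, =a=> n6, =b=> n16
  n8 = a.0 | b.0 | (a.a.0 + (a.0 + 0 | 0)) | =a=> n14, =a=> n15, =a=> n16, =b=> n17
  n9 = a.a.0 | b.0 | 0 | =a=> n15, =b=> n18
  n10 = a.a.0 | b.0 | a.0 | =a=> n16, =a=> n9, =b=> n19
  n11 = a.a.0 | 0 | (a.a.0 + (a.0 + 0 | 0)) | =a=> n17, =a=> n18, =a=> n19
  n12 = 0 | b.b.0 | 0 | =b=> n20
  n13 = 0 | b.b.0 | a.0 | =a=> n12, =b=> n21
  n14 = 0 | b.0 | (a.a.0 + (a.0 + 0 | 0)) | =a=> n20, =a=> n21, =b=> n22
  n15 = a.0 | b.0 | 0 | =a=> n20, =b=> n23
  n16 = a.0 | b.0 | a.0 | =a=> n15, =a=> n21, =b=> n24
  n17 = a.0 | 0 | (a.a.0 + (a.0 + 0 | 0)) | =a=> n22, =a=> n23, =a=> n24
  n18 = a.a.0 | 0 | 0 | =a=> n23
  n19 = a.a.0 | 0 | a.0 | =a=> n18, =a=> n24
  n20 = 0 | b.0 | 0 | =b=> n25
  n21 = 0 | b.0 | a.0 | =a=> n20, =b=> n26
  n22 = 0 | 0 | (a.a.0 + (a.0 + 0 | 0)) | =a=> n25, =a=> n26
  n23 = a.0 | 0 | 0 | =a=> n25
  n24 = a.0 | 0 | a.0 | =a=> n23, =a=> n26
  n25 = 0 | 0 | 0 | ∅
  n26 = 0 | 0 | a.0 | =a=> n25
Bisimilarity quotient blocks:
  B0 = {m0, n0}
  B1 = {m4, n4}
  B2 = {m16, m9, n16, n9}
  B3 = {m18, m24, n18, n24}
  B4 = {m23, m26, n23, n26}
  B5 = {m25, n25}
  B6 = {m15, m21, n15, n21}
  B7 = {m20, n20}
  B8 = {m11, n11}
  B9 = {m17, n17}
  B10 = {m22, n22}
  B11 = {m19, n19}
  B12 = {m8, n8}
  B13 = {m14, n14}
  B14 = {m10, n10}
  B15 = {m2, m7, n2, n7}
  B16 = {m13, m6, n13, n6}
  B17 = {m12, n12}
  B18 = {m3, n3}
  B19 = {m1, n1}
  B20 = {m5, n5}
m0 ∈ B0, n0 ∈ B0 → same block

P ~ Q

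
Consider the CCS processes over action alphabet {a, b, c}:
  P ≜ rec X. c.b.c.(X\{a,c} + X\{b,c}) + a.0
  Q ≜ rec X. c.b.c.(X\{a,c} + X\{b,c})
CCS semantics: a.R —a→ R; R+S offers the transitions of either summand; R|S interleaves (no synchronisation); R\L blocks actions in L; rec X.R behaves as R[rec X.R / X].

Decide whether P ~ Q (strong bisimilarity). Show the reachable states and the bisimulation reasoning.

P's transition system — 6 states:
  m0 = rec X. c.b.c.(X\{a,c} + X\{b,c}) + a.0 :: =a=> m1, =c=> m2
  m1 = 0 :: ·
  m2 = b.c.((rec X. c.b.c.(X\{a,c} + X\{b,c}) + a.0)\{a,c} + (rec X. c.b.c.(X\{a,c} + X\{b,c}) + a.0)\{b,c}) :: =b=> m3
  m3 = c.((rec X. c.b.c.(X\{a,c} + X\{b,c}) + a.0)\{a,c} + (rec X. c.b.c.(X\{a,c} + X\{b,c}) + a.0)\{b,c}) :: =c=> m4
  m4 = (rec X. c.b.c.(X\{a,c} + X\{b,c}) + a.0)\{a,c} + (rec X. c.b.c.(X\{a,c} + X\{b,c}) + a.0)\{b,c} :: =a=> m5
  m5 = 0\{b,c} :: ·
Q's transition system — 4 states:
  n0 = rec X. c.b.c.(X\{a,c} + X\{b,c}) :: =c=> n1
  n1 = b.c.((rec X. c.b.c.(X\{a,c} + X\{b,c}))\{a,c} + (rec X. c.b.c.(X\{a,c} + X\{b,c}))\{b,c}) :: =b=> n2
  n2 = c.((rec X. c.b.c.(X\{a,c} + X\{b,c}))\{a,c} + (rec X. c.b.c.(X\{a,c} + X\{b,c}))\{b,c}) :: =c=> n3
  n3 = (rec X. c.b.c.(X\{a,c} + X\{b,c}))\{a,c} + (rec X. c.b.c.(X\{a,c} + X\{b,c}))\{b,c} :: ·
Coarsest stable partition (strong bisimilarity classes):
  B0 = {m0}
  B1 = {m1, m5, n3}
  B2 = {m2}
  B3 = {m3}
  B4 = {m4}
  B5 = {n0}
  B6 = {n1}
  B7 = {n2}
m0 ∈ B0, n0 ∈ B5 → different blocks

P ≁ Q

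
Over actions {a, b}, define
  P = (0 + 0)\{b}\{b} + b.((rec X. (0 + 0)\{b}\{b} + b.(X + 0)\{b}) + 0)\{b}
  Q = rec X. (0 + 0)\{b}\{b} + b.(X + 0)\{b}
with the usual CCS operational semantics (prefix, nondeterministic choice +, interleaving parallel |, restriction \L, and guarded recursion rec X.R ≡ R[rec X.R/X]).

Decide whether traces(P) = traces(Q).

LTS(P): 2 reachable states
  m0 = (0 + 0)\{b}\{b} + b.((rec X. (0 + 0)\{b}\{b} + b.(X + 0)\{b}) + 0)\{b} :: ··b··> m1
  m1 = ((rec X. (0 + 0)\{b}\{b} + b.(X + 0)\{b}) + 0)\{b} :: (no moves)
LTS(Q): 2 reachable states
  n0 = rec X. (0 + 0)\{b}\{b} + b.(X + 0)\{b} :: ··b··> n1
  n1 = ((rec X. (0 + 0)\{b}\{b} + b.(X + 0)\{b}) + 0)\{b} :: (no moves)
Partition-refinement fixed point:
  B0 = {m0, n0}
  B1 = {m1, n1}
m0 ∈ B0, n0 ∈ B0 → same block
Bisimilar ⇒ trace-equivalent.

traces(P) = traces(Q)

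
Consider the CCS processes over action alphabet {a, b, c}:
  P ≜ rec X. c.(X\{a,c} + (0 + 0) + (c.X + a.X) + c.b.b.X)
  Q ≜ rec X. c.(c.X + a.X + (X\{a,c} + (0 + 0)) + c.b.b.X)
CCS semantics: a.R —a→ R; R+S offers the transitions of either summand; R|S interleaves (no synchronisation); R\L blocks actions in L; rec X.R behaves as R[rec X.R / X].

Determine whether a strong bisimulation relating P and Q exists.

P ~ Q

P's transition system — 4 states:
  m0 = rec X. c.(X\{a,c} + (0 + 0) + (c.X + a.X) + c.b.b.X) :: =c=> m1
  m1 = (rec X. c.(X\{a,c} + (0 + 0) + (c.X + a.X) + c.b.b.X))\{a,c} + (0 + 0) + (c.(rec X. c.(X\{a,c} + (0 + 0) + (c.X + a.X) + c.b.b.X)) + a.(rec X. c.(X\{a,c} + (0 + 0) + (c.X + a.X) + c.b.b.X))) + c.b.b.(rec X. c.(X\{a,c} + (0 + 0) + (c.X + a.X) + c.b.b.X)) :: =a=> m0, =c=> m0, =c=> m2
  m2 = b.b.(rec X. c.(X\{a,c} + (0 + 0) + (c.X + a.X) + c.b.b.X)) :: =b=> m3
  m3 = b.(rec X. c.(X\{a,c} + (0 + 0) + (c.X + a.X) + c.b.b.X)) :: =b=> m0
Q's transition system — 4 states:
  n0 = rec X. c.(c.X + a.X + (X\{a,c} + (0 + 0)) + c.b.b.X) :: =c=> n1
  n1 = c.(rec X. c.(c.X + a.X + (X\{a,c} + (0 + 0)) + c.b.b.X)) + a.(rec X. c.(c.X + a.X + (X\{a,c} + (0 + 0)) + c.b.b.X)) + ((rec X. c.(c.X + a.X + (X\{a,c} + (0 + 0)) + c.b.b.X))\{a,c} + (0 + 0)) + c.b.b.(rec X. c.(c.X + a.X + (X\{a,c} + (0 + 0)) + c.b.b.X)) :: =a=> n0, =c=> n0, =c=> n2
  n2 = b.b.(rec X. c.(c.X + a.X + (X\{a,c} + (0 + 0)) + c.b.b.X)) :: =b=> n3
  n3 = b.(rec X. c.(c.X + a.X + (X\{a,c} + (0 + 0)) + c.b.b.X)) :: =b=> n0
Partition-refinement fixed point:
  B0 = {m0, n0}
  B1 = {m1, n1}
  B2 = {m2, n2}
  B3 = {m3, n3}
m0 ∈ B0, n0 ∈ B0 → same block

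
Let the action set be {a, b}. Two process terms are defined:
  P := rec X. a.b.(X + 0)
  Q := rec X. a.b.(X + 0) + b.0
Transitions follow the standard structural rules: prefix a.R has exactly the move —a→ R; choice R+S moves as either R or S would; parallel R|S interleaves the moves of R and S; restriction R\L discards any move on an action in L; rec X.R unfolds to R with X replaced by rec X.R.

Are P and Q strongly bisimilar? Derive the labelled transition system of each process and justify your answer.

not bisimilar

Reachable graph of P (3 states):
  u0 = rec X. a.b.(X + 0) ⊢ --a--▸ u1
  u1 = b.((rec X. a.b.(X + 0)) + 0) ⊢ --b--▸ u2
  u2 = (rec X. a.b.(X + 0)) + 0 ⊢ --a--▸ u1
Reachable graph of Q (4 states):
  v0 = rec X. a.b.(X + 0) + b.0 ⊢ --a--▸ v1, --b--▸ v2
  v1 = b.((rec X. a.b.(X + 0) + b.0) + 0) ⊢ --b--▸ v3
  v2 = 0 ⊢ deadlocked
  v3 = (rec X. a.b.(X + 0) + b.0) + 0 ⊢ --a--▸ v1, --b--▸ v2
Partition-refinement fixed point:
  B0 = {u0, u2}
  B1 = {u1}
  B2 = {v0, v3}
  B3 = {v2}
  B4 = {v1}
u0 ∈ B0, v0 ∈ B2 → different blocks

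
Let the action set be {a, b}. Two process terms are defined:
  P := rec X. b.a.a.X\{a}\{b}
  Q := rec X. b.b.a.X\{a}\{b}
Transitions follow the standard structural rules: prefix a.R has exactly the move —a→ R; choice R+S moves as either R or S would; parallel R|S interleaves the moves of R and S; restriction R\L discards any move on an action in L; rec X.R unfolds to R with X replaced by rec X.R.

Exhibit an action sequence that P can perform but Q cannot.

LTS(P): 4 reachable states
  s0 = rec X. b.a.a.X\{a}\{b} :: --b--▸ s1
  s1 = a.a.(rec X. b.a.a.X\{a}\{b})\{a}\{b} :: --a--▸ s2
  s2 = a.(rec X. b.a.a.X\{a}\{b})\{a}\{b} :: --a--▸ s3
  s3 = (rec X. b.a.a.X\{a}\{b})\{a}\{b} :: deadlocked
LTS(Q): 4 reachable states
  t0 = rec X. b.b.a.X\{a}\{b} :: --b--▸ t1
  t1 = b.a.(rec X. b.b.a.X\{a}\{b})\{a}\{b} :: --b--▸ t2
  t2 = a.(rec X. b.b.a.X\{a}\{b})\{a}\{b} :: --a--▸ t3
  t3 = (rec X. b.b.a.X\{a}\{b})\{a}\{b} :: deadlocked
Run σ = ⟨ba⟩ on P: start {s0}
  step 1 (b): {s1}
  step 2 (a): {s2}
  — P admits the full trace.
Run σ = ⟨ba⟩ on Q: start {t0}
  step 1 (b): {t1}
  step 2 (a): no successor for Q

ba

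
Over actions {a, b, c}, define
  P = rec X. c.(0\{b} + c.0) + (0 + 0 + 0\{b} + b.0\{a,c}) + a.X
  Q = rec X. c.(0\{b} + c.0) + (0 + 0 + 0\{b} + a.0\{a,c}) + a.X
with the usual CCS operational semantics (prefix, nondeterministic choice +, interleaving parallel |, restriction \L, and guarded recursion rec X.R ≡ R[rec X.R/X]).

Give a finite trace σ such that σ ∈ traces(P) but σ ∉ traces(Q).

b

Reachable graph of P (4 states):
  s0 = rec X. c.(0\{b} + c.0) + (0 + 0 + 0\{b} + b.0\{a,c}) + a.X :: --a--▸ s0, --b--▸ s1, --c--▸ s2
  s1 = 0\{a,c} :: ·
  s2 = 0\{b} + c.0 :: --c--▸ s3
  s3 = 0 :: ·
Reachable graph of Q (4 states):
  t0 = rec X. c.(0\{b} + c.0) + (0 + 0 + 0\{b} + a.0\{a,c}) + a.X :: --a--▸ t0, --a--▸ t1, --c--▸ t2
  t1 = 0\{a,c} :: ·
  t2 = 0\{b} + c.0 :: --c--▸ t3
  t3 = 0 :: ·
Executing b from P (initial set {s0}):
  after b @ step 1: {s1}
  ✓ P
Executing b from Q (initial set {t0}):
  after b @ step 1: no successor for Q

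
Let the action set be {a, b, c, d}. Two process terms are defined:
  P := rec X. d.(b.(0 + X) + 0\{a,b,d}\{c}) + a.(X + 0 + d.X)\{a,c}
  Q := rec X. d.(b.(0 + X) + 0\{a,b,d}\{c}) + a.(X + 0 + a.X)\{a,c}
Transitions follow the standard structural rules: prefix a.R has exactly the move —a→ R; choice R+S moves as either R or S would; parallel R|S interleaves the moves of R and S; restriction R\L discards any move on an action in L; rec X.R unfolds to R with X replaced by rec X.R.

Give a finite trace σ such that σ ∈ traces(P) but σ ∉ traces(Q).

add

P's transition system — 7 states:
  s0 = rec X. d.(b.(0 + X) + 0\{a,b,d}\{c}) + a.(X + 0 + d.X)\{a,c} :: —a→ s1, —d→ s2
  s1 = ((rec X. d.(b.(0 + X) + 0\{a,b,d}\{c}) + a.(X + 0 + d.X)\{a,c}) + 0 + d.(rec X. d.(b.(0 + X) + 0\{a,b,d}\{c}) + a.(X + 0 + d.X)\{a,c}))\{a,c} :: —d→ s3, —d→ s4
  s2 = b.(0 + (rec X. d.(b.(0 + X) + 0\{a,b,d}\{c}) + a.(X + 0 + d.X)\{a,c})) + 0\{a,b,d}\{c} :: —b→ s5
  s3 = (b.(0 + (rec X. d.(b.(0 + X) + 0\{a,b,d}\{c}) + a.(X + 0 + d.X)\{a,c})) + 0\{a,b,d}\{c})\{a,c} :: —b→ s6
  s4 = (rec X. d.(b.(0 + X) + 0\{a,b,d}\{c}) + a.(X + 0 + d.X)\{a,c})\{a,c} :: —d→ s3
  s5 = 0 + (rec X. d.(b.(0 + X) + 0\{a,b,d}\{c}) + a.(X + 0 + d.X)\{a,c}) :: —a→ s1, —d→ s2
  s6 = (0 + (rec X. d.(b.(0 + X) + 0\{a,b,d}\{c}) + a.(X + 0 + d.X)\{a,c}))\{a,c} :: —d→ s3
Q's transition system — 6 states:
  t0 = rec X. d.(b.(0 + X) + 0\{a,b,d}\{c}) + a.(X + 0 + a.X)\{a,c} :: —a→ t1, —d→ t2
  t1 = ((rec X. d.(b.(0 + X) + 0\{a,b,d}\{c}) + a.(X + 0 + a.X)\{a,c}) + 0 + a.(rec X. d.(b.(0 + X) + 0\{a,b,d}\{c}) + a.(X + 0 + a.X)\{a,c}))\{a,c} :: —d→ t3
  t2 = b.(0 + (rec X. d.(b.(0 + X) + 0\{a,b,d}\{c}) + a.(X + 0 + a.X)\{a,c})) + 0\{a,b,d}\{c} :: —b→ t4
  t3 = (b.(0 + (rec X. d.(b.(0 + X) + 0\{a,b,d}\{c}) + a.(X + 0 + a.X)\{a,c})) + 0\{a,b,d}\{c})\{a,c} :: —b→ t5
  t4 = 0 + (rec X. d.(b.(0 + X) + 0\{a,b,d}\{c}) + a.(X + 0 + a.X)\{a,c}) :: —a→ t1, —d→ t2
  t5 = (0 + (rec X. d.(b.(0 + X) + 0\{a,b,d}\{c}) + a.(X + 0 + a.X)\{a,c}))\{a,c} :: —d→ t3
Executing add from P (initial set {s0}):
  step 1 (a): {s1}
  step 2 (d): {s3, s4}
  step 3 (d): {s3}
  P completes σ.
Executing add from Q (initial set {t0}):
  step 1 (a): {t1}
  step 2 (d): {t3}
  step 3 (d): no successor for Q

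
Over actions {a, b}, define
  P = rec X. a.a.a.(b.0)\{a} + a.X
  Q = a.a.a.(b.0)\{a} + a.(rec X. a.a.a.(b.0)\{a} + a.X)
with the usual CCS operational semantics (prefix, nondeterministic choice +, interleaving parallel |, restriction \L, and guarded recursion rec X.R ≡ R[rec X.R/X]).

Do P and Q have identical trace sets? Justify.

YES

Reachable graph of P (5 states):
  p0 = rec X. a.a.a.(b.0)\{a} + a.X → -a-> p0, -a-> p1
  p1 = a.a.(b.0)\{a} → -a-> p2
  p2 = a.(b.0)\{a} → -a-> p3
  p3 = (b.0)\{a} → -b-> p4
  p4 = 0\{a} → stopped
Reachable graph of Q (6 states):
  q0 = a.a.a.(b.0)\{a} + a.(rec X. a.a.a.(b.0)\{a} + a.X) → -a-> q1, -a-> q2
  q1 = a.a.(b.0)\{a} → -a-> q3
  q2 = rec X. a.a.a.(b.0)\{a} + a.X → -a-> q1, -a-> q2
  q3 = a.(b.0)\{a} → -a-> q4
  q4 = (b.0)\{a} → -b-> q5
  q5 = 0\{a} → stopped
Bisimilarity quotient blocks:
  B0 = {p0, q0, q2}
  B1 = {p1, q1}
  B2 = {p2, q3}
  B3 = {p3, q4}
  B4 = {p4, q5}
p0 ∈ B0, q0 ∈ B0 → same block
Bisimilar ⇒ trace-equivalent.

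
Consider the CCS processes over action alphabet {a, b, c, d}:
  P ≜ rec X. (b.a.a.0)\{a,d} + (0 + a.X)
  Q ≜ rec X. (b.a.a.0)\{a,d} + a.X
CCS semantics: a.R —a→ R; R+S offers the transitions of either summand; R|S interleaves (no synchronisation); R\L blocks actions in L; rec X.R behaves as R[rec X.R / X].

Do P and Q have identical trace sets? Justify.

YES

LTS(P): 2 reachable states
  p0 = rec X. (b.a.a.0)\{a,d} + (0 + a.X) → =a=> p0, =b=> p1
  p1 = (a.a.0)\{a,d} → (no moves)
LTS(Q): 2 reachable states
  q0 = rec X. (b.a.a.0)\{a,d} + a.X → =a=> q0, =b=> q1
  q1 = (a.a.0)\{a,d} → (no moves)
Coarsest stable partition (strong bisimilarity classes):
  B0 = {p0, q0}
  B1 = {p1, q1}
p0 ∈ B0, q0 ∈ B0 → same block
Bisimilar ⇒ trace-equivalent.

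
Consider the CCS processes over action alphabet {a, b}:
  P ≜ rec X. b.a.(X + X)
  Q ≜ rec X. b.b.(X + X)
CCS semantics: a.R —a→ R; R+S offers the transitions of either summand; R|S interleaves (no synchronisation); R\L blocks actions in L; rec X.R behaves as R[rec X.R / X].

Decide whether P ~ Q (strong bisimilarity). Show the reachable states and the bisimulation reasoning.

NO

Reachable graph of P (3 states):
  m0 = rec X. b.a.(X + X) has moves —b→ m1
  m1 = a.((rec X. b.a.(X + X)) + (rec X. b.a.(X + X))) has moves —a→ m2
  m2 = (rec X. b.a.(X + X)) + (rec X. b.a.(X + X)) has moves —b→ m1
Reachable graph of Q (3 states):
  n0 = rec X. b.b.(X + X) has moves —b→ n1
  n1 = b.((rec X. b.b.(X + X)) + (rec X. b.b.(X + X))) has moves —b→ n2
  n2 = (rec X. b.b.(X + X)) + (rec X. b.b.(X + X)) has moves —b→ n1
Bisimilarity quotient blocks:
  B0 = {m0, m2}
  B1 = {m1}
  B2 = {n0, n1, n2}
m0 ∈ B0, n0 ∈ B2 → different blocks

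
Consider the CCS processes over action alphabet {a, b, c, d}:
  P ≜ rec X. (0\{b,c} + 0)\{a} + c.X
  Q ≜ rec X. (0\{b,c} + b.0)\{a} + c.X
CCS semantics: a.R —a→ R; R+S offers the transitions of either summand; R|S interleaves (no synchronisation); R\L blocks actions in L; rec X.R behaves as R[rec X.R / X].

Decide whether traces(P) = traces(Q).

P's transition system — 1 states:
  u0 = rec X. (0\{b,c} + 0)\{a} + c.X :: -c-> u0
Q's transition system — 2 states:
  v0 = rec X. (0\{b,c} + b.0)\{a} + c.X :: -b-> v1, -c-> v0
  v1 = 0\{a} :: ·
Run σ = ⟨b⟩ on Q: start {v0}
  step 1 (b): {v1}
  — Q admits the full trace.
Run σ = ⟨b⟩ on P: start {u0}
  step 1 (b): ∅  — P cannot continue

traces(P) ≠ traces(Q) — witness ⟨b⟩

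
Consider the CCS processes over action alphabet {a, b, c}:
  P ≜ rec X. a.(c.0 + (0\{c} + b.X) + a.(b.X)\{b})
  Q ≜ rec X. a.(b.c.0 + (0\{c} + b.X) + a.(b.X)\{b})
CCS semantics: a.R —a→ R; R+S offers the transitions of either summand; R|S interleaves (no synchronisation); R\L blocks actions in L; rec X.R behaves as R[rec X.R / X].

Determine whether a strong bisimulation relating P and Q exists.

not bisimilar

P's transition system — 4 states:
  m0 = rec X. a.(c.0 + (0\{c} + b.X) + a.(b.X)\{b}) has moves =a=> m1
  m1 = c.0 + (0\{c} + b.(rec X. a.(c.0 + (0\{c} + b.X) + a.(b.X)\{b}))) + a.(b.(rec X. a.(c.0 + (0\{c} + b.X) + a.(b.X)\{b})))\{b} has moves =a=> m2, =b=> m0, =c=> m3
  m2 = (b.(rec X. a.(c.0 + (0\{c} + b.X) + a.(b.X)\{b})))\{b} has moves deadlocked
  m3 = 0 has moves deadlocked
Q's transition system — 5 states:
  n0 = rec X. a.(b.c.0 + (0\{c} + b.X) + a.(b.X)\{b}) has moves =a=> n1
  n1 = b.c.0 + (0\{c} + b.(rec X. a.(b.c.0 + (0\{c} + b.X) + a.(b.X)\{b}))) + a.(b.(rec X. a.(b.c.0 + (0\{c} + b.X) + a.(b.X)\{b})))\{b} has moves =a=> n2, =b=> n0, =b=> n3
  n2 = (b.(rec X. a.(b.c.0 + (0\{c} + b.X) + a.(b.X)\{b})))\{b} has moves deadlocked
  n3 = c.0 has moves =c=> n4
  n4 = 0 has moves deadlocked
Bisimilarity quotient blocks:
  B0 = {m0}
  B1 = {m1}
  B2 = {m2, m3, n2, n4}
  B3 = {n0}
  B4 = {n1}
  B5 = {n3}
m0 ∈ B0, n0 ∈ B3 → different blocks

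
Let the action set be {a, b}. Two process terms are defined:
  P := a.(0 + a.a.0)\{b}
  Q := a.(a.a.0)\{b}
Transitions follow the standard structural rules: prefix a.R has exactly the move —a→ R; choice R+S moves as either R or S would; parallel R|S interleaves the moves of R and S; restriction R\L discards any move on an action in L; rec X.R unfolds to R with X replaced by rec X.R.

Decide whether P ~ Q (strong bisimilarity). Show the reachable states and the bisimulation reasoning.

LTS(P): 4 reachable states
  s0 = a.(0 + a.a.0)\{b} ⊢ -a-> s1
  s1 = (0 + a.a.0)\{b} ⊢ -a-> s2
  s2 = (a.0)\{b} ⊢ -a-> s3
  s3 = 0\{b} ⊢ ·
LTS(Q): 4 reachable states
  t0 = a.(a.a.0)\{b} ⊢ -a-> t1
  t1 = (a.a.0)\{b} ⊢ -a-> t2
  t2 = (a.0)\{b} ⊢ -a-> t3
  t3 = 0\{b} ⊢ ·
Coarsest stable partition (strong bisimilarity classes):
  B0 = {s0, t0}
  B1 = {s1, t1}
  B2 = {s2, t2}
  B3 = {s3, t3}
s0 ∈ B0, t0 ∈ B0 → same block

bisimilar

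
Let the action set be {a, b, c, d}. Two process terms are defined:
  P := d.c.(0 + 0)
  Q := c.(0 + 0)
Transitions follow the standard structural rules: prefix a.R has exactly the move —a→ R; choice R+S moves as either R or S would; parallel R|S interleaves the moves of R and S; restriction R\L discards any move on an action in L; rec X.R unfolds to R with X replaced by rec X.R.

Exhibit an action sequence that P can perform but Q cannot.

LTS(P): 3 reachable states
  p0 = d.c.(0 + 0) :: --d--▸ p1
  p1 = c.(0 + 0) :: --c--▸ p2
  p2 = 0 + 0 :: ∅
LTS(Q): 2 reachable states
  q0 = c.(0 + 0) :: --c--▸ q1
  q1 = 0 + 0 :: ∅
Trace ⟨d⟩ through P, begin at {p0}:
  [1] d ⇒ {p1}
  P completes σ.
Trace ⟨d⟩ through Q, begin at {q0}:
  [1] d ⇒ ∅ (Q stuck)

d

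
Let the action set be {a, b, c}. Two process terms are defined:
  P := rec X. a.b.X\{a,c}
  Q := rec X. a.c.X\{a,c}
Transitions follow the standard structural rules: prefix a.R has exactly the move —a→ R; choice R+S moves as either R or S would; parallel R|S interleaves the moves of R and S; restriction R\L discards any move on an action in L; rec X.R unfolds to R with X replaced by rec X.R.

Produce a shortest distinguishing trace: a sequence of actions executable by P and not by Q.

Reachable graph of P (3 states):
  u0 = rec X. a.b.X\{a,c} has moves ··a··> u1
  u1 = b.(rec X. a.b.X\{a,c})\{a,c} has moves ··b··> u2
  u2 = (rec X. a.b.X\{a,c})\{a,c} has moves deadlocked
Reachable graph of Q (3 states):
  v0 = rec X. a.c.X\{a,c} has moves ··a··> v1
  v1 = c.(rec X. a.c.X\{a,c})\{a,c} has moves ··c··> v2
  v2 = (rec X. a.c.X\{a,c})\{a,c} has moves deadlocked
Trace ⟨ab⟩ through P, begin at {u0}:
  after a @ step 1: {u1}
  after b @ step 2: {u2}
  P completes σ.
Trace ⟨ab⟩ through Q, begin at {v0}:
  after a @ step 1: {v1}
  after b @ step 2: no successor for Q

ab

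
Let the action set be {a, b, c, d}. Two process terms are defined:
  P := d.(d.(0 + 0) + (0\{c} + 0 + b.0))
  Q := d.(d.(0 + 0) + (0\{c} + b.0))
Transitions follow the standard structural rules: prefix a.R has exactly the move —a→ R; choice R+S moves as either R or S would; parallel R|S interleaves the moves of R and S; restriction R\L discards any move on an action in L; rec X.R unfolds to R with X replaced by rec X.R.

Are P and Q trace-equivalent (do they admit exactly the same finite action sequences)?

LTS(P): 4 reachable states
  s0 = d.(d.(0 + 0) + (0\{c} + 0 + b.0)) has moves =d=> s1
  s1 = d.(0 + 0) + (0\{c} + 0 + b.0) has moves =b=> s2, =d=> s3
  s2 = 0 has moves (no moves)
  s3 = 0 + 0 has moves (no moves)
LTS(Q): 4 reachable states
  t0 = d.(d.(0 + 0) + (0\{c} + b.0)) has moves =d=> t1
  t1 = d.(0 + 0) + (0\{c} + b.0) has moves =b=> t2, =d=> t3
  t2 = 0 has moves (no moves)
  t3 = 0 + 0 has moves (no moves)
Bisimilarity quotient blocks:
  B0 = {s0, t0}
  B1 = {s1, t1}
  B2 = {s2, s3, t2, t3}
s0 ∈ B0, t0 ∈ B0 → same block
Bisimilar ⇒ trace-equivalent.

traces(P) = traces(Q)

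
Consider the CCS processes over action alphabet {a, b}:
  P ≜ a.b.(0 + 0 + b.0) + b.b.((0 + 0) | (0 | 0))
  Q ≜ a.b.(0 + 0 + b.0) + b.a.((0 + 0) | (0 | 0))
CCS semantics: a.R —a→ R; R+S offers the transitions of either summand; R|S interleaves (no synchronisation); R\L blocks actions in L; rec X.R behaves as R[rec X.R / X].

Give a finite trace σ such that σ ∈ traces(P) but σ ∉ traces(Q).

P's transition system — 6 states:
  m0 = a.b.(0 + 0 + b.0) + b.b.((0 + 0) | (0 | 0)) ⊢ ··a··> m1, ··b··> m2
  m1 = b.(0 + 0 + b.0) ⊢ ··b··> m3
  m2 = b.((0 + 0) | (0 | 0)) ⊢ ··b··> m4
  m3 = 0 + 0 + b.0 ⊢ ··b··> m5
  m4 = (0 + 0) | (0 | 0) ⊢ ∅
  m5 = 0 ⊢ ∅
Q's transition system — 6 states:
  n0 = a.b.(0 + 0 + b.0) + b.a.((0 + 0) | (0 | 0)) ⊢ ··a··> n1, ··b··> n2
  n1 = b.(0 + 0 + b.0) ⊢ ··b··> n3
  n2 = a.((0 + 0) | (0 | 0)) ⊢ ··a··> n4
  n3 = 0 + 0 + b.0 ⊢ ··b··> n5
  n4 = (0 + 0) | (0 | 0) ⊢ ∅
  n5 = 0 ⊢ ∅
Trace ⟨bb⟩ through P, begin at {m0}:
  step 1 (b): {m2}
  step 2 (b): {m4}
  P completes σ.
Trace ⟨bb⟩ through Q, begin at {n0}:
  step 1 (b): {n2}
  step 2 (b): ∅ (Q stuck)

bb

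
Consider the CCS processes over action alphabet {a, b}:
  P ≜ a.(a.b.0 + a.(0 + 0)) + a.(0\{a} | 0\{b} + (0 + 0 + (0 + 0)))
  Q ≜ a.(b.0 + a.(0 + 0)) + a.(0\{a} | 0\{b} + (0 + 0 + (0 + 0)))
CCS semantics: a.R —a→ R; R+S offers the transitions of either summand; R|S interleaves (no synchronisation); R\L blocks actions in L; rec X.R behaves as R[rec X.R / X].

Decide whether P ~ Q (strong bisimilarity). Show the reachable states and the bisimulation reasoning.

not bisimilar

P's transition system — 6 states:
  u0 = a.(a.b.0 + a.(0 + 0)) + a.(0\{a} | 0\{b} + (0 + 0 + (0 + 0))) :: ··a··> u1, ··a··> u2
  u1 = 0\{a} | 0\{b} + (0 + 0 + (0 + 0)) :: ∅
  u2 = a.b.0 + a.(0 + 0) :: ··a··> u3, ··a··> u4
  u3 = 0 + 0 :: ∅
  u4 = b.0 :: ··b··> u5
  u5 = 0 :: ∅
Q's transition system — 5 states:
  v0 = a.(b.0 + a.(0 + 0)) + a.(0\{a} | 0\{b} + (0 + 0 + (0 + 0))) :: ··a··> v1, ··a··> v2
  v1 = 0\{a} | 0\{b} + (0 + 0 + (0 + 0)) :: ∅
  v2 = b.0 + a.(0 + 0) :: ··a··> v3, ··b··> v4
  v3 = 0 + 0 :: ∅
  v4 = 0 :: ∅
Bisimilarity quotient blocks:
  B0 = {u0}
  B1 = {u2}
  B2 = {u1, u3, u5, v1, v3, v4}
  B3 = {u4}
  B4 = {v0}
  B5 = {v2}
u0 ∈ B0, v0 ∈ B4 → different blocks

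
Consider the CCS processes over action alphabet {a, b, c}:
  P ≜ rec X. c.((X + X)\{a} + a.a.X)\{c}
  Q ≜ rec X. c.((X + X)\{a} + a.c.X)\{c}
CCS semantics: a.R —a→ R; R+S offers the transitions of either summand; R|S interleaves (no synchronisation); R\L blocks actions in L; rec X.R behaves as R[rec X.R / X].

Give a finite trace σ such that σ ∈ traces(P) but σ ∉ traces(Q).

caa

P's transition system — 4 states:
  p0 = rec X. c.((X + X)\{a} + a.a.X)\{c} ⊢ --c--▸ p1
  p1 = (((rec X. c.((X + X)\{a} + a.a.X)\{c}) + (rec X. c.((X + X)\{a} + a.a.X)\{c}))\{a} + a.a.(rec X. c.((X + X)\{a} + a.a.X)\{c}))\{c} ⊢ --a--▸ p2
  p2 = (a.(rec X. c.((X + X)\{a} + a.a.X)\{c}))\{c} ⊢ --a--▸ p3
  p3 = (rec X. c.((X + X)\{a} + a.a.X)\{c})\{c} ⊢ (no moves)
Q's transition system — 3 states:
  q0 = rec X. c.((X + X)\{a} + a.c.X)\{c} ⊢ --c--▸ q1
  q1 = (((rec X. c.((X + X)\{a} + a.c.X)\{c}) + (rec X. c.((X + X)\{a} + a.c.X)\{c}))\{a} + a.c.(rec X. c.((X + X)\{a} + a.c.X)\{c}))\{c} ⊢ --a--▸ q2
  q2 = (c.(rec X. c.((X + X)\{a} + a.c.X)\{c}))\{c} ⊢ (no moves)
Executing caa from P (initial set {p0}):
  step 1 (c): {p1}
  step 2 (a): {p2}
  step 3 (a): {p3}
  ✓ P
Executing caa from Q (initial set {q0}):
  step 1 (c): {q1}
  step 2 (a): {q2}
  step 3 (a): ∅ (Q stuck)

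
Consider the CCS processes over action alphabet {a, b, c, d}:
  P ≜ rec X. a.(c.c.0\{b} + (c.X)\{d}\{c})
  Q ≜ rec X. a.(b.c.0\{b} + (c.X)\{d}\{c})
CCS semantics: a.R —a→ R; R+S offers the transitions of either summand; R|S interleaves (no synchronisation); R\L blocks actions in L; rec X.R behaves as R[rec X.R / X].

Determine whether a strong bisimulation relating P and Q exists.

not bisimilar

P's transition system — 4 states:
  p0 = rec X. a.(c.c.0\{b} + (c.X)\{d}\{c}) :: —a→ p1
  p1 = c.c.0\{b} + (c.(rec X. a.(c.c.0\{b} + (c.X)\{d}\{c})))\{d}\{c} :: —c→ p2
  p2 = c.0\{b} :: —c→ p3
  p3 = 0\{b} :: ∅
Q's transition system — 4 states:
  q0 = rec X. a.(b.c.0\{b} + (c.X)\{d}\{c}) :: —a→ q1
  q1 = b.c.0\{b} + (c.(rec X. a.(b.c.0\{b} + (c.X)\{d}\{c})))\{d}\{c} :: —b→ q2
  q2 = c.0\{b} :: —c→ q3
  q3 = 0\{b} :: ∅
Coarsest stable partition (strong bisimilarity classes):
  B0 = {p0}
  B1 = {p1}
  B2 = {p2, q2}
  B3 = {p3, q3}
  B4 = {q0}
  B5 = {q1}
p0 ∈ B0, q0 ∈ B4 → different blocks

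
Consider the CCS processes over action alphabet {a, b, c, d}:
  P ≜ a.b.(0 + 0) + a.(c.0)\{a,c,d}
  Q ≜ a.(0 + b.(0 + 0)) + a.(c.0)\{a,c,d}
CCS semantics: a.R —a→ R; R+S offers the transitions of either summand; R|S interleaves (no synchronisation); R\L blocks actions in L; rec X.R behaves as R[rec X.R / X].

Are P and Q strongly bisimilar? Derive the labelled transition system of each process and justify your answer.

YES

Reachable graph of P (4 states):
  p0 = a.b.(0 + 0) + a.(c.0)\{a,c,d} → ··a··> p1, ··a··> p2
  p1 = (c.0)\{a,c,d} → ∅
  p2 = b.(0 + 0) → ··b··> p3
  p3 = 0 + 0 → ∅
Reachable graph of Q (4 states):
  q0 = a.(0 + b.(0 + 0)) + a.(c.0)\{a,c,d} → ··a··> q1, ··a··> q2
  q1 = (c.0)\{a,c,d} → ∅
  q2 = 0 + b.(0 + 0) → ··b··> q3
  q3 = 0 + 0 → ∅
Partition-refinement fixed point:
  B0 = {p0, q0}
  B1 = {p1, p3, q1, q3}
  B2 = {p2, q2}
p0 ∈ B0, q0 ∈ B0 → same block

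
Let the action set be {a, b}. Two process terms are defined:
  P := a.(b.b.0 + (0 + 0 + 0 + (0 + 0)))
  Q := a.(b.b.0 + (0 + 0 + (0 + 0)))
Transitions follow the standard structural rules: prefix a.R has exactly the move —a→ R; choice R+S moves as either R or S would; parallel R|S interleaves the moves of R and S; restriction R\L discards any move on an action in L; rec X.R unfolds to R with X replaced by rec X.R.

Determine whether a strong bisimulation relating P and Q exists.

P ~ Q

Reachable graph of P (4 states):
  m0 = a.(b.b.0 + (0 + 0 + 0 + (0 + 0))) → -a-> m1
  m1 = b.b.0 + (0 + 0 + 0 + (0 + 0)) → -b-> m2
  m2 = b.0 → -b-> m3
  m3 = 0 → ·
Reachable graph of Q (4 states):
  n0 = a.(b.b.0 + (0 + 0 + (0 + 0))) → -a-> n1
  n1 = b.b.0 + (0 + 0 + (0 + 0)) → -b-> n2
  n2 = b.0 → -b-> n3
  n3 = 0 → ·
Bisimilarity quotient blocks:
  B0 = {m0, n0}
  B1 = {m1, n1}
  B2 = {m2, n2}
  B3 = {m3, n3}
m0 ∈ B0, n0 ∈ B0 → same block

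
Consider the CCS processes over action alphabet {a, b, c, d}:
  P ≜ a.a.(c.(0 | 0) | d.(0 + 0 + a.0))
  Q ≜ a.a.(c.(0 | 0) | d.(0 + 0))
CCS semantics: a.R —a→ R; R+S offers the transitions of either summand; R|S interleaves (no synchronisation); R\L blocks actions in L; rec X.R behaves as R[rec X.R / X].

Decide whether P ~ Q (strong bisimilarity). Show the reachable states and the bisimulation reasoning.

P ≁ Q

Reachable graph of P (8 states):
  p0 = a.a.(c.(0 | 0) | d.(0 + 0 + a.0)) has moves —a→ p1
  p1 = a.(c.(0 | 0) | d.(0 + 0 + a.0)) has moves —a→ p2
  p2 = c.(0 | 0) | d.(0 + 0 + a.0) has moves —c→ p3, —d→ p4
  p3 = 0 | 0 | d.(0 + 0 + a.0) has moves —d→ p5
  p4 = c.(0 | 0) | (0 + 0 + a.0) has moves —a→ p6, —c→ p5
  p5 = 0 | 0 | (0 + 0 + a.0) has moves —a→ p7
  p6 = c.(0 | 0) | 0 has moves —c→ p7
  p7 = 0 | 0 | 0 has moves deadlocked
Reachable graph of Q (6 states):
  q0 = a.a.(c.(0 | 0) | d.(0 + 0)) has moves —a→ q1
  q1 = a.(c.(0 | 0) | d.(0 + 0)) has moves —a→ q2
  q2 = c.(0 | 0) | d.(0 + 0) has moves —c→ q3, —d→ q4
  q3 = 0 | 0 | d.(0 + 0) has moves —d→ q5
  q4 = c.(0 | 0) | (0 + 0) has moves —c→ q5
  q5 = 0 | 0 | (0 + 0) has moves deadlocked
Coarsest stable partition (strong bisimilarity classes):
  B0 = {p0}
  B1 = {p1}
  B2 = {p2}
  B3 = {p3}
  B4 = {p5}
  B5 = {p7, q5}
  B6 = {p4}
  B7 = {p6, q4}
  B8 = {q0}
  B9 = {q1}
  B10 = {q2}
  B11 = {q3}
p0 ∈ B0, q0 ∈ B8 → different blocks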